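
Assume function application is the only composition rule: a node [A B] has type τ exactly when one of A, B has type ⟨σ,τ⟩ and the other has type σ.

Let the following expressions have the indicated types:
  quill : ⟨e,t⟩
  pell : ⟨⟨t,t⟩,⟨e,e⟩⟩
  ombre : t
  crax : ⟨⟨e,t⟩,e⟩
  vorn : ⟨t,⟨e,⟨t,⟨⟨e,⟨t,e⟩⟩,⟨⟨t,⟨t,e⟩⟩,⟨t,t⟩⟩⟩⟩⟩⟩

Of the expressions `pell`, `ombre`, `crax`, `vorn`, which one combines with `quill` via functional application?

crax

pell : ⟨⟨t,t⟩,⟨e,e⟩⟩ — does not combine with quill.
ombre : t — does not combine with quill.
crax — combines: crax : ⟨⟨e,t⟩,e⟩ takes quill : ⟨e,t⟩ as argument, giving e.
vorn : ⟨t,⟨e,⟨t,⟨⟨e,⟨t,e⟩⟩,⟨⟨t,⟨t,e⟩⟩,⟨t,t⟩⟩⟩⟩⟩⟩ — does not combine with quill.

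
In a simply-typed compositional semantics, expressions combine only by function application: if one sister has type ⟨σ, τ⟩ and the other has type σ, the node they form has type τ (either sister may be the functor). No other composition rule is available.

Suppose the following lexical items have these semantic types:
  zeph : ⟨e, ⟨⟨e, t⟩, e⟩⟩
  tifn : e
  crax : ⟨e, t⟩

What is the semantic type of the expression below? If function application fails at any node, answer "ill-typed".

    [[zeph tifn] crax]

e

[zeph tifn] — zeph of type ⟨e, ⟨⟨e, t⟩, e⟩⟩ combines with tifn of type e: type ⟨⟨e, t⟩, e⟩.
[[zeph tifn] crax] — [zeph tifn] of type ⟨⟨e, t⟩, e⟩ combines with crax of type ⟨e, t⟩: type e.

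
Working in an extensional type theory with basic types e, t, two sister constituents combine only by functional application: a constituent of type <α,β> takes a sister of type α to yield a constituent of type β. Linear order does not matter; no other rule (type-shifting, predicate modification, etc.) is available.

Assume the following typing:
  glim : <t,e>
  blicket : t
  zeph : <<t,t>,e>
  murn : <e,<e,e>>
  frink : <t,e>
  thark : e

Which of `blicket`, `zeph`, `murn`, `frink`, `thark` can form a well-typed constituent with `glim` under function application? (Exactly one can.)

blicket — combines: glim : <t,e> takes blicket : t as argument, giving e.
zeph : <<t,t>,e> — neither side's domain matches the other.
murn : <e,<e,e>> — neither side's domain matches the other.
frink : <t,e> — neither side's domain matches the other.
thark : e — neither side's domain matches the other.

blicket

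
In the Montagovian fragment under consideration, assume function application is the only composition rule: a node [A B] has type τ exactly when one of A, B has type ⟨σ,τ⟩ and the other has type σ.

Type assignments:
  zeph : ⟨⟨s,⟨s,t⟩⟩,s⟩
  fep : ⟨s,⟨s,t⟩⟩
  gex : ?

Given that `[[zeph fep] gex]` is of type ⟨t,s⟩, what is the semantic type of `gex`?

⟨s,⟨t,s⟩⟩

For [[zeph fep] gex] to have type ⟨t,s⟩ with [zeph fep] of type s, gex must be the function: gex : ⟨s,⟨t,s⟩⟩.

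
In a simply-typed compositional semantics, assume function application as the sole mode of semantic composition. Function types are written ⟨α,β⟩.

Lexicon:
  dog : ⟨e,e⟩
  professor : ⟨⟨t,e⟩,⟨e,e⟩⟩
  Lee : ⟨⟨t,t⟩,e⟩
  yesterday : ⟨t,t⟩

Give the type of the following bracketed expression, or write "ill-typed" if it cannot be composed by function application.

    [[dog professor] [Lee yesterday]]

At [dog professor]: neither ⟨e,e⟩ nor ⟨⟨t,e⟩,⟨e,e⟩⟩ can take the other as argument; the node is ill-typed.

ill-typed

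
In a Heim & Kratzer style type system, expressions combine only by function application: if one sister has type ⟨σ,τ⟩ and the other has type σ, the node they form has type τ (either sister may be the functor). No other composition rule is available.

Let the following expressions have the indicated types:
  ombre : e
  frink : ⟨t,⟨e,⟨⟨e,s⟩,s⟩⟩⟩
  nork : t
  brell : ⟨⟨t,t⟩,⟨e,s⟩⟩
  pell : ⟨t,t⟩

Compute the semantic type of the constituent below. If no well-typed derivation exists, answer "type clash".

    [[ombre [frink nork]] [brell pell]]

s

[frink nork]: ⟨t,⟨e,⟨⟨e,s⟩,s⟩⟩⟩ applied to t yields ⟨e,⟨⟨e,s⟩,s⟩⟩.
[ombre [frink nork]]: ⟨e,⟨⟨e,s⟩,s⟩⟩ applied to e yields ⟨⟨e,s⟩,s⟩.
[brell pell]: ⟨⟨t,t⟩,⟨e,s⟩⟩ applied to ⟨t,t⟩ yields ⟨e,s⟩.
[[ombre [frink nork]] [brell pell]]: ⟨⟨e,s⟩,s⟩ applied to ⟨e,s⟩ yields s.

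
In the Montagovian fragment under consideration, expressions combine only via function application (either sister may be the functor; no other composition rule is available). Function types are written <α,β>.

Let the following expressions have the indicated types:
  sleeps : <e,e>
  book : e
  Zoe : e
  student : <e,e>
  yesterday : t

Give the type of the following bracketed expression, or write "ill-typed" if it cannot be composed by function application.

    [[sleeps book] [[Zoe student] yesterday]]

At [sleeps book], sleeps : <e,e> takes book : e, giving e.
At [Zoe student], student : <e,e> takes Zoe : e, giving e.
At [[Zoe student] yesterday]: neither e nor t can take the other as argument; the node is ill-typed.

ill-typed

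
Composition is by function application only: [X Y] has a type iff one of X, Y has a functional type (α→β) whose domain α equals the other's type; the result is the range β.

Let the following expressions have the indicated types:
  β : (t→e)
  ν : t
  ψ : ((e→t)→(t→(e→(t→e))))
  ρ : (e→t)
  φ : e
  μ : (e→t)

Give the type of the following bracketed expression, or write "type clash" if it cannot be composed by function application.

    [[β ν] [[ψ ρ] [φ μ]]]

(t→e)

[β ν]: β is (t→e), ν is t; result e.
[ψ ρ]: ψ is ((e→t)→(t→(e→(t→e)))), ρ is (e→t); result (t→(e→(t→e))).
[φ μ]: μ is (e→t), φ is e; result t.
[[ψ ρ] [φ μ]]: [ψ ρ] is (t→(e→(t→e))), [φ μ] is t; result (e→(t→e)).
[[β ν] [[ψ ρ] [φ μ]]]: [[ψ ρ] [φ μ]] is (e→(t→e)), [β ν] is e; result (t→e).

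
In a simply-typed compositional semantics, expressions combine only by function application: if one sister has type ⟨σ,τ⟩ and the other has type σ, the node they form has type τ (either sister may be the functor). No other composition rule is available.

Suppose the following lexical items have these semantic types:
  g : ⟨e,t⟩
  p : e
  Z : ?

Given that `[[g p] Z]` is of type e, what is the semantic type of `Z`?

[[g p] Z] is required to be e. [g p] : t cannot yield e as functor, so Z : ⟨t,e⟩.

⟨t,e⟩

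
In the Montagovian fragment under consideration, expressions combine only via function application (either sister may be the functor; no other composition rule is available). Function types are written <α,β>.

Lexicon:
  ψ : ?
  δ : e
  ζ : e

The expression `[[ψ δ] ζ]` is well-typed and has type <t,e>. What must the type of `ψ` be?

<e,<e,<t,e>>>

At [[ψ δ] ζ] (required: <t,e>): ζ is e, which is not a function with range <t,e>; hence [ψ δ] is the functor — type <e,<t,e>>.
At [ψ δ] (required: <e,<t,e>>): δ is e, which is not a function with range <e,<t,e>>; hence ψ is the functor — type <e,<e,<t,e>>>.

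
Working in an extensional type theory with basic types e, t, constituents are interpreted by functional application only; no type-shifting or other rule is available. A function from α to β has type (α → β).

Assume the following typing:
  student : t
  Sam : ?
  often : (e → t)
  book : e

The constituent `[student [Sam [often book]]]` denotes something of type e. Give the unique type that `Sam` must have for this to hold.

At [student [Sam [often book]]] (required: e): student is t, which is not a function with range e; hence [Sam [often book]] is the functor — type (t → e).
At [Sam [often book]] (required: (t → e)): [often book] is t, which is not a function with range (t → e); hence Sam is the functor — type (t → (t → e)).

(t → (t → e))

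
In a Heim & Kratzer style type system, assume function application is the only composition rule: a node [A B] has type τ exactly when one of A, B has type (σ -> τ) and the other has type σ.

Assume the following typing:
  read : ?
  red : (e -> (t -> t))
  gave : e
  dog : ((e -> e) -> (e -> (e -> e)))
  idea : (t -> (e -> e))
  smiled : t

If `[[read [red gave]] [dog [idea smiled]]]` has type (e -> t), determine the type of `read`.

((t -> t) -> ((e -> (e -> e)) -> (e -> t)))

For [[read [red gave]] [dog [idea smiled]]] to have type (e -> t) with [dog [idea smiled]] of type (e -> (e -> e)), [read [red gave]] must be the function: [read [red gave]] : ((e -> (e -> e)) -> (e -> t)).
For [read [red gave]] to have type ((e -> (e -> e)) -> (e -> t)) with [red gave] of type (t -> t), read must be the function: read : ((t -> t) -> ((e -> (e -> e)) -> (e -> t))).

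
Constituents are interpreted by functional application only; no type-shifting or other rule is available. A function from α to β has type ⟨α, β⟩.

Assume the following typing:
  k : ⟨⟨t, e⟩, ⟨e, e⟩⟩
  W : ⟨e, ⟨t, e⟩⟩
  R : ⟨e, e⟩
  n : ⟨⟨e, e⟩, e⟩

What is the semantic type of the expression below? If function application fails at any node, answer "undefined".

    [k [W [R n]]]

⟨e, e⟩

[R n]: ⟨⟨e, e⟩, e⟩ applied to ⟨e, e⟩ yields e.
[W [R n]]: ⟨e, ⟨t, e⟩⟩ applied to e yields ⟨t, e⟩.
[k [W [R n]]]: ⟨⟨t, e⟩, ⟨e, e⟩⟩ applied to ⟨t, e⟩ yields ⟨e, e⟩.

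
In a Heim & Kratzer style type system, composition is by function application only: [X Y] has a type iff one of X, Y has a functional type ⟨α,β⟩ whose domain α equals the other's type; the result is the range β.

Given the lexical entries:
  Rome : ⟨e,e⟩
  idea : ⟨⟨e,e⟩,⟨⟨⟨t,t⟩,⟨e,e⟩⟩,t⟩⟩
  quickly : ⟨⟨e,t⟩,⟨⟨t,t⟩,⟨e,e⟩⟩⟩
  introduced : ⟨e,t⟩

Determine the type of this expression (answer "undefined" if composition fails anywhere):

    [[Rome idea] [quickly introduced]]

t

At [Rome idea], idea : ⟨⟨e,e⟩,⟨⟨⟨t,t⟩,⟨e,e⟩⟩,t⟩⟩ takes Rome : ⟨e,e⟩, giving ⟨⟨⟨t,t⟩,⟨e,e⟩⟩,t⟩.
At [quickly introduced], quickly : ⟨⟨e,t⟩,⟨⟨t,t⟩,⟨e,e⟩⟩⟩ takes introduced : ⟨e,t⟩, giving ⟨⟨t,t⟩,⟨e,e⟩⟩.
At [[Rome idea] [quickly introduced]], [Rome idea] : ⟨⟨⟨t,t⟩,⟨e,e⟩⟩,t⟩ takes [quickly introduced] : ⟨⟨t,t⟩,⟨e,e⟩⟩, giving t.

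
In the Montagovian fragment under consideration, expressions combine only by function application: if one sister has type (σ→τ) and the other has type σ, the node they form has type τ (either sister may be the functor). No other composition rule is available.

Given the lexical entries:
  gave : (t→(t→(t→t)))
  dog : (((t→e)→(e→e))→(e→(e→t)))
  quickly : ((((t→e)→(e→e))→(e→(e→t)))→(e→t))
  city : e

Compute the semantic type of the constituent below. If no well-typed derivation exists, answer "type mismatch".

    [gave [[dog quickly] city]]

[dog quickly] — quickly of type ((((t→e)→(e→e))→(e→(e→t)))→(e→t)) combines with dog of type (((t→e)→(e→e))→(e→(e→t))): type (e→t).
[[dog quickly] city] — [dog quickly] of type (e→t) combines with city of type e: type t.
[gave [[dog quickly] city]] — gave of type (t→(t→(t→t))) combines with [[dog quickly] city] of type t: type (t→(t→t)).

(t→(t→t))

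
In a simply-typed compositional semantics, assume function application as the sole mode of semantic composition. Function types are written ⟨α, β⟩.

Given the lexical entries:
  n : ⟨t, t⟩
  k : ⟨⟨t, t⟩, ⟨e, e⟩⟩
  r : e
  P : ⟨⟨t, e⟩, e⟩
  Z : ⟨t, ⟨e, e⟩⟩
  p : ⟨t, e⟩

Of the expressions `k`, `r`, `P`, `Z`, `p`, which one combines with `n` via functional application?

k

k — combines: k : ⟨⟨t, t⟩, ⟨e, e⟩⟩ takes n : ⟨t, t⟩ as argument, giving ⟨e, e⟩.
r : e — does not combine with n.
P : ⟨⟨t, e⟩, e⟩ — does not combine with n.
Z : ⟨t, ⟨e, e⟩⟩ — does not combine with n.
p : ⟨t, e⟩ — does not combine with n.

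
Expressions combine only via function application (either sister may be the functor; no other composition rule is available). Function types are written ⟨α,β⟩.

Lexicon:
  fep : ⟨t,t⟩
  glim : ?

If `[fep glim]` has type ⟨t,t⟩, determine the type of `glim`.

⟨⟨t,t⟩,⟨t,t⟩⟩

[fep glim] is required to be ⟨t,t⟩. fep : ⟨t,t⟩ cannot yield ⟨t,t⟩ as functor, so glim : ⟨⟨t,t⟩,⟨t,t⟩⟩.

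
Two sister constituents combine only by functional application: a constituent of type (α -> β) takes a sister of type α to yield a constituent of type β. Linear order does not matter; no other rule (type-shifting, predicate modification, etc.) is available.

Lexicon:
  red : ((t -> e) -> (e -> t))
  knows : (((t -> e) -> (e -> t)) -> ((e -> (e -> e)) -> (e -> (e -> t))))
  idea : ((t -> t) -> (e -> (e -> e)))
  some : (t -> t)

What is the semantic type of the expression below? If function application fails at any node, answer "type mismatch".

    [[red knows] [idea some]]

(e -> (e -> t))

[red knows]: functor knows : (((t -> e) -> (e -> t)) -> ((e -> (e -> e)) -> (e -> (e -> t)))), argument red : ((t -> e) -> (e -> t)); result ((e -> (e -> e)) -> (e -> (e -> t))).
[idea some]: functor idea : ((t -> t) -> (e -> (e -> e))), argument some : (t -> t); result (e -> (e -> e)).
[[red knows] [idea some]]: functor [red knows] : ((e -> (e -> e)) -> (e -> (e -> t))), argument [idea some] : (e -> (e -> e)); result (e -> (e -> t)).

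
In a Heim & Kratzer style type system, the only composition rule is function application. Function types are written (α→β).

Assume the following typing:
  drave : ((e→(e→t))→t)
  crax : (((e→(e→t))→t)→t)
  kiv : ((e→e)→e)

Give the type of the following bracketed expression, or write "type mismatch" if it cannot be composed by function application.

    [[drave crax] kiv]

At [drave crax], crax : (((e→(e→t))→t)→t) takes drave : ((e→(e→t))→t), giving t.
[[drave crax] kiv]: t and ((e→e)→e) cannot combine by function application — type clash.

type mismatch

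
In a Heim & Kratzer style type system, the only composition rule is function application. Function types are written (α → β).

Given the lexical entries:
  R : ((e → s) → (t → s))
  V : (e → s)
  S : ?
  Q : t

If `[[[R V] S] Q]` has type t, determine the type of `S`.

[[[R V] S] Q] must have type t. The sister Q has type t; that is not a function onto t, so [[R V] S] must be the functor, of type (t → t).
[[R V] S] must have type (t → t). The sister [R V] has type (t → s); that is not a function onto (t → t), so S must be the functor, of type ((t → s) → (t → t)).

((t → s) → (t → t))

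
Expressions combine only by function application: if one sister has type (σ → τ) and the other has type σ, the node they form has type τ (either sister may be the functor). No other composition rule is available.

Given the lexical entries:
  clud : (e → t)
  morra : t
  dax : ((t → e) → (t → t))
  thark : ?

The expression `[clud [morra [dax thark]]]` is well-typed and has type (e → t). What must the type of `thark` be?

(((t → e) → (t → t)) → (t → ((e → t) → (e → t))))

[clud [morra [dax thark]]] is required to be (e → t). clud : (e → t) cannot yield (e → t) as functor, so [morra [dax thark]] : ((e → t) → (e → t)).
[morra [dax thark]] is required to be ((e → t) → (e → t)). morra : t cannot yield ((e → t) → (e → t)) as functor, so [dax thark] : (t → ((e → t) → (e → t))).
[dax thark] is required to be (t → ((e → t) → (e → t))). dax : ((t → e) → (t → t)) cannot yield (t → ((e → t) → (e → t))) as functor, so thark : (((t → e) → (t → t)) → (t → ((e → t) → (e → t)))).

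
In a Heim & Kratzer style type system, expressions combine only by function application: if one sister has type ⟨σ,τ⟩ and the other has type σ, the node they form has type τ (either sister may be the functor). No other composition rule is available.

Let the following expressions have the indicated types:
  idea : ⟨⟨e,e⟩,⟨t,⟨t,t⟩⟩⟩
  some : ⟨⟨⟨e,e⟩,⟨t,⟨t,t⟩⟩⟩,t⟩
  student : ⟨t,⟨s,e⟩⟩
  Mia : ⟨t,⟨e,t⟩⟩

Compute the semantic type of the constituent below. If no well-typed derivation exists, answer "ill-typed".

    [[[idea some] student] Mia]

[idea some]: some is ⟨⟨⟨e,e⟩,⟨t,⟨t,t⟩⟩⟩,t⟩, idea is ⟨⟨e,e⟩,⟨t,⟨t,t⟩⟩⟩; result t.
[[idea some] student]: student is ⟨t,⟨s,e⟩⟩, [idea some] is t; result ⟨s,e⟩.
[[[idea some] student] Mia]: ⟨s,e⟩ and ⟨t,⟨e,t⟩⟩ cannot combine by function application — type clash.

ill-typed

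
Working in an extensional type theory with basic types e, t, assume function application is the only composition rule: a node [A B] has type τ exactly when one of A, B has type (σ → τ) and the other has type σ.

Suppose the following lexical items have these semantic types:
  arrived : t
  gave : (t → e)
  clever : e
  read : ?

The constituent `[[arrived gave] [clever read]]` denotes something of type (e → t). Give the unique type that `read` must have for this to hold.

(e → (e → (e → t)))

For [[arrived gave] [clever read]] to have type (e → t) with [arrived gave] of type e, [clever read] must be the function: [clever read] : (e → (e → t)).
For [clever read] to have type (e → (e → t)) with clever of type e, read must be the function: read : (e → (e → (e → t))).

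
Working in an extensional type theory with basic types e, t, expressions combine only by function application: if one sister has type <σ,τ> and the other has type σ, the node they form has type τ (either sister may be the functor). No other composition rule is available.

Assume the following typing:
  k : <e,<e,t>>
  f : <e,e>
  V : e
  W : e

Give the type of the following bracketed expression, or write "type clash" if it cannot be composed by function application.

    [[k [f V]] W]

[f V]: f is <e,e>, V is e; result e.
[k [f V]]: k is <e,<e,t>>, [f V] is e; result <e,t>.
[[k [f V]] W]: [k [f V]] is <e,t>, W is e; result t.

t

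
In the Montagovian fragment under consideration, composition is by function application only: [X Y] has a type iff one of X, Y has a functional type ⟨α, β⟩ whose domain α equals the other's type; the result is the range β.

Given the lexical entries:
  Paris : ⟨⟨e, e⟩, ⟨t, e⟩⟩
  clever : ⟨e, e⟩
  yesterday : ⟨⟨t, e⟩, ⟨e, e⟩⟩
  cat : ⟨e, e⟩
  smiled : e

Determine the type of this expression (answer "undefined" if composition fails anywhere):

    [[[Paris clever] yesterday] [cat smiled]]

[Paris clever]: Paris is ⟨⟨e, e⟩, ⟨t, e⟩⟩, clever is ⟨e, e⟩; result ⟨t, e⟩.
[[Paris clever] yesterday]: yesterday is ⟨⟨t, e⟩, ⟨e, e⟩⟩, [Paris clever] is ⟨t, e⟩; result ⟨e, e⟩.
[cat smiled]: cat is ⟨e, e⟩, smiled is e; result e.
[[[Paris clever] yesterday] [cat smiled]]: [[Paris clever] yesterday] is ⟨e, e⟩, [cat smiled] is e; result e.

e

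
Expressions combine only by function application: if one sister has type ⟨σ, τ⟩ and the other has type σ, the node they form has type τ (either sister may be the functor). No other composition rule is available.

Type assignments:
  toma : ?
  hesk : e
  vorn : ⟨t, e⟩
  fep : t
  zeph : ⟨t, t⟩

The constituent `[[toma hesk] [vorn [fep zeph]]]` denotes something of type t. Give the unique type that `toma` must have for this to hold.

[[toma hesk] [vorn [fep zeph]]] must have type t. The sister [vorn [fep zeph]] has type e; that is not a function onto t, so [toma hesk] must be the functor, of type ⟨e, t⟩.
[toma hesk] must have type ⟨e, t⟩. The sister hesk has type e; that is not a function onto ⟨e, t⟩, so toma must be the functor, of type ⟨e, ⟨e, t⟩⟩.

⟨e, ⟨e, t⟩⟩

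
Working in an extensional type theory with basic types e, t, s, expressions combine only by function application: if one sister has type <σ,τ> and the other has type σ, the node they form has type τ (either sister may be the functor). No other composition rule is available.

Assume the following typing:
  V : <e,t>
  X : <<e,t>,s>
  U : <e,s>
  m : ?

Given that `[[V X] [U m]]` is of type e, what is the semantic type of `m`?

[[V X] [U m]] must have type e. The sister [V X] has type s; that is not a function onto e, so [U m] must be the functor, of type <s,e>.
[U m] must have type <s,e>. The sister U has type <e,s>; that is not a function onto <s,e>, so m must be the functor, of type <<e,s>,<s,e>>.

<<e,s>,<s,e>>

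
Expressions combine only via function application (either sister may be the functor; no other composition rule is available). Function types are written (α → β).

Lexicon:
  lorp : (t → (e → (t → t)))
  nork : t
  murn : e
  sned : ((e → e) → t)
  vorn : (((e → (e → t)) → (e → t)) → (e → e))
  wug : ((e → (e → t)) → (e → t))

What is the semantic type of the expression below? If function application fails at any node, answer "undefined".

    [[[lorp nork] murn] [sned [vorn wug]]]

[lorp nork]: functor lorp : (t → (e → (t → t))), argument nork : t; result (e → (t → t)).
[[lorp nork] murn]: functor [lorp nork] : (e → (t → t)), argument murn : e; result (t → t).
[vorn wug]: functor vorn : (((e → (e → t)) → (e → t)) → (e → e)), argument wug : ((e → (e → t)) → (e → t)); result (e → e).
[sned [vorn wug]]: functor sned : ((e → e) → t), argument [vorn wug] : (e → e); result t.
[[[lorp nork] murn] [sned [vorn wug]]]: functor [[lorp nork] murn] : (t → t), argument [sned [vorn wug]] : t; result t.

t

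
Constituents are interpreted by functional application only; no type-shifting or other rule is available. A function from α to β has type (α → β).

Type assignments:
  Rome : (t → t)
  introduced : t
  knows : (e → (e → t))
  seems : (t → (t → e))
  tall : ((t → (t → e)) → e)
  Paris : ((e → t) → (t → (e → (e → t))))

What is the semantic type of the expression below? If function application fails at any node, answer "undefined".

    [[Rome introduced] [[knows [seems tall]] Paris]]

(e → (e → t))

[Rome introduced] — Rome of type (t → t) combines with introduced of type t: type t.
[seems tall] — tall of type ((t → (t → e)) → e) combines with seems of type (t → (t → e)): type e.
[knows [seems tall]] — knows of type (e → (e → t)) combines with [seems tall] of type e: type (e → t).
[[knows [seems tall]] Paris] — Paris of type ((e → t) → (t → (e → (e → t)))) combines with [knows [seems tall]] of type (e → t): type (t → (e → (e → t))).
[[Rome introduced] [[knows [seems tall]] Paris]] — [[knows [seems tall]] Paris] of type (t → (e → (e → t))) combines with [Rome introduced] of type t: type (e → (e → t)).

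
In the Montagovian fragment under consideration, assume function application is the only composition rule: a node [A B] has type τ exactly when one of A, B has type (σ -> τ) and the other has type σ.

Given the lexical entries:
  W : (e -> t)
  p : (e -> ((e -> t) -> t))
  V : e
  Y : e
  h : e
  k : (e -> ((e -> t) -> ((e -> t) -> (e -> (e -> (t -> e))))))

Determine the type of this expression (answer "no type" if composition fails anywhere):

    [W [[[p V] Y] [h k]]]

[p V]: p is (e -> ((e -> t) -> t)), V is e; result ((e -> t) -> t).
At [[p V] Y]: neither ((e -> t) -> t) nor e can take the other as argument; the node is ill-typed.

no type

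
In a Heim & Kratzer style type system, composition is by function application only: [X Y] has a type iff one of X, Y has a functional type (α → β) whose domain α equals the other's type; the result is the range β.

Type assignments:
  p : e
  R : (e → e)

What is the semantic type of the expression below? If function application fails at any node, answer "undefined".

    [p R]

e

[p R]: R is (e → e), p is e; result e.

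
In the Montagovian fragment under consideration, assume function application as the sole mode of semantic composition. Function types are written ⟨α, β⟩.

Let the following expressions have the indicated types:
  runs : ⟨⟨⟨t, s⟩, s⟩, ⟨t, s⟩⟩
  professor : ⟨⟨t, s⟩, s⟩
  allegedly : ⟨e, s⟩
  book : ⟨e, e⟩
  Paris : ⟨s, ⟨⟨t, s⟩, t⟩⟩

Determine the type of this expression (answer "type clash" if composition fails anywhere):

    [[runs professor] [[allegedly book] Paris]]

[runs professor]: functor runs : ⟨⟨⟨t, s⟩, s⟩, ⟨t, s⟩⟩, argument professor : ⟨⟨t, s⟩, s⟩; result ⟨t, s⟩.
[allegedly book]: ⟨e, s⟩ with ⟨e, e⟩ — neither is a function whose domain matches the other; composition fails here.

type clash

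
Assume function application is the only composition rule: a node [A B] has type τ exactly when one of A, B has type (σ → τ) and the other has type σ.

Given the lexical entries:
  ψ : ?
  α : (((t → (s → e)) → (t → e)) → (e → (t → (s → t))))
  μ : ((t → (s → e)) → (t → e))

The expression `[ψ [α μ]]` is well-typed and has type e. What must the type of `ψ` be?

At [ψ [α μ]] (required: e): [α μ] is (e → (t → (s → t))), which is not a function with range e; hence ψ is the functor — type ((e → (t → (s → t))) → e).

((e → (t → (s → t))) → e)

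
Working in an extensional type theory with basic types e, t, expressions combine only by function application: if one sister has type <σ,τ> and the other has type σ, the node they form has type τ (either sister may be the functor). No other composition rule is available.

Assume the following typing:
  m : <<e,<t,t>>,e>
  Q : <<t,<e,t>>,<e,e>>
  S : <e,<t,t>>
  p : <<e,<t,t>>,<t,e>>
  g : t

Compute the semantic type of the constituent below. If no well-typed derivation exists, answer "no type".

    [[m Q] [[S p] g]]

no type

[m Q]: <<e,<t,t>>,e> with <<t,<e,t>>,<e,e>> — neither is a function whose domain matches the other; composition fails here.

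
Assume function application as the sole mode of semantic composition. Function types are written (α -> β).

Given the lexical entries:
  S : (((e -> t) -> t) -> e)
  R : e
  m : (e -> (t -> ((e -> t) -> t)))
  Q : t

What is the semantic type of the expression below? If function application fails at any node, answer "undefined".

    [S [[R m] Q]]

e

[R m] — m of type (e -> (t -> ((e -> t) -> t))) combines with R of type e: type (t -> ((e -> t) -> t)).
[[R m] Q] — [R m] of type (t -> ((e -> t) -> t)) combines with Q of type t: type ((e -> t) -> t).
[S [[R m] Q]] — S of type (((e -> t) -> t) -> e) combines with [[R m] Q] of type ((e -> t) -> t): type e.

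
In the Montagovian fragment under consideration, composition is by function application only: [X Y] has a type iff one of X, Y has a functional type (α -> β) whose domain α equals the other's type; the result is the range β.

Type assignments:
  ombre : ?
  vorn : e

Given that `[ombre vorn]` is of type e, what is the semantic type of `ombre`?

For [ombre vorn] to have type e with vorn of type e, ombre must be the function: ombre : (e -> e).

(e -> e)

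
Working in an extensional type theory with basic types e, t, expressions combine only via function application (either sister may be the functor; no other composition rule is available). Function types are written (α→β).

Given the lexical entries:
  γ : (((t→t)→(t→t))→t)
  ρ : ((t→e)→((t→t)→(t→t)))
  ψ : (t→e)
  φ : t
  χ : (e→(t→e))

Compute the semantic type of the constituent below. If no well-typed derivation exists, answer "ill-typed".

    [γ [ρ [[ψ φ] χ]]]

t

[ψ φ] — ψ of type (t→e) combines with φ of type t: type e.
[[ψ φ] χ] — χ of type (e→(t→e)) combines with [ψ φ] of type e: type (t→e).
[ρ [[ψ φ] χ]] — ρ of type ((t→e)→((t→t)→(t→t))) combines with [[ψ φ] χ] of type (t→e): type ((t→t)→(t→t)).
[γ [ρ [[ψ φ] χ]]] — γ of type (((t→t)→(t→t))→t) combines with [ρ [[ψ φ] χ]] of type ((t→t)→(t→t)): type t.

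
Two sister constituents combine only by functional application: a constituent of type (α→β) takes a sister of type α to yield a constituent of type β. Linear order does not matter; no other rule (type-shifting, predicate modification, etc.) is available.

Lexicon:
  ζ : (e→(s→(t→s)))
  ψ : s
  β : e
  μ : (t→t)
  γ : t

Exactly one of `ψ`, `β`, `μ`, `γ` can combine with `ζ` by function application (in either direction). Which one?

ψ : s — neither side's domain matches the other.
β — combines: ζ : (e→(s→(t→s))) takes β : e as argument, giving (s→(t→s)).
μ : (t→t) — neither side's domain matches the other.
γ : t — neither side's domain matches the other.

β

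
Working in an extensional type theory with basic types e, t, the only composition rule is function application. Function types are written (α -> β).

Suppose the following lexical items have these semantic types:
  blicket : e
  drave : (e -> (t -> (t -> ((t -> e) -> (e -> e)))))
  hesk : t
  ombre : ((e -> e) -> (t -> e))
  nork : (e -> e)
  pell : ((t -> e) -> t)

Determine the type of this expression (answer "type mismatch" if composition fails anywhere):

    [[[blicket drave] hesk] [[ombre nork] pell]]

[blicket drave]: drave is (e -> (t -> (t -> ((t -> e) -> (e -> e))))), blicket is e; result (t -> (t -> ((t -> e) -> (e -> e)))).
[[blicket drave] hesk]: [blicket drave] is (t -> (t -> ((t -> e) -> (e -> e)))), hesk is t; result (t -> ((t -> e) -> (e -> e))).
[ombre nork]: ombre is ((e -> e) -> (t -> e)), nork is (e -> e); result (t -> e).
[[ombre nork] pell]: pell is ((t -> e) -> t), [ombre nork] is (t -> e); result t.
[[[blicket drave] hesk] [[ombre nork] pell]]: [[blicket drave] hesk] is (t -> ((t -> e) -> (e -> e))), [[ombre nork] pell] is t; result ((t -> e) -> (e -> e)).

((t -> e) -> (e -> e))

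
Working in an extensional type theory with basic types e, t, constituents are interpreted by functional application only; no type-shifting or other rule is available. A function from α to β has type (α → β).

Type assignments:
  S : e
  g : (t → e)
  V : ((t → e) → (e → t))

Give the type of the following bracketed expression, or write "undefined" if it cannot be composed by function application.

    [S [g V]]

At [g V], V : ((t → e) → (e → t)) takes g : (t → e), giving (e → t).
At [S [g V]], [g V] : (e → t) takes S : e, giving t.

t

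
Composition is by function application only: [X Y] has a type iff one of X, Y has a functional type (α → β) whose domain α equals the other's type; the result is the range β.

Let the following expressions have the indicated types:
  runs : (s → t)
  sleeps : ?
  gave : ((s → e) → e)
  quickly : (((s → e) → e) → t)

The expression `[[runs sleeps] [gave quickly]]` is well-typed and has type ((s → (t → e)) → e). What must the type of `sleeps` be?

For [[runs sleeps] [gave quickly]] to have type ((s → (t → e)) → e) with [gave quickly] of type t, [runs sleeps] must be the function: [runs sleeps] : (t → ((s → (t → e)) → e)).
For [runs sleeps] to have type (t → ((s → (t → e)) → e)) with runs of type (s → t), sleeps must be the function: sleeps : ((s → t) → (t → ((s → (t → e)) → e))).

((s → t) → (t → ((s → (t → e)) → e)))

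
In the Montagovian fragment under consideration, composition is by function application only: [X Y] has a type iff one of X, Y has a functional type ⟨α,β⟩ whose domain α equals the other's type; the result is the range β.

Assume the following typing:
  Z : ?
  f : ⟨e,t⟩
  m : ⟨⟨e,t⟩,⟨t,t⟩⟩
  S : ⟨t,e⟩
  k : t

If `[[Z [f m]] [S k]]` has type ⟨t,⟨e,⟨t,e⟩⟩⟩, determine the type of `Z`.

⟨⟨t,t⟩,⟨e,⟨t,⟨e,⟨t,e⟩⟩⟩⟩⟩

At [[Z [f m]] [S k]] (required: ⟨t,⟨e,⟨t,e⟩⟩⟩): [S k] is e, which is not a function with range ⟨t,⟨e,⟨t,e⟩⟩⟩; hence [Z [f m]] is the functor — type ⟨e,⟨t,⟨e,⟨t,e⟩⟩⟩⟩.
At [Z [f m]] (required: ⟨e,⟨t,⟨e,⟨t,e⟩⟩⟩⟩): [f m] is ⟨t,t⟩, which is not a function with range ⟨e,⟨t,⟨e,⟨t,e⟩⟩⟩⟩; hence Z is the functor — type ⟨⟨t,t⟩,⟨e,⟨t,⟨e,⟨t,e⟩⟩⟩⟩⟩.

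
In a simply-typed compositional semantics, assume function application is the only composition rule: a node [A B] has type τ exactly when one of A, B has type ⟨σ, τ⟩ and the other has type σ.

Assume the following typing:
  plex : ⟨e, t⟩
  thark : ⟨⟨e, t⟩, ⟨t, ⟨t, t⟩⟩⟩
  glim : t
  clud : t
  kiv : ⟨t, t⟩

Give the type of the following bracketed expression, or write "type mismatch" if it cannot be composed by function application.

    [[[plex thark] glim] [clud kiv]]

t

[plex thark] — thark of type ⟨⟨e, t⟩, ⟨t, ⟨t, t⟩⟩⟩ combines with plex of type ⟨e, t⟩: type ⟨t, ⟨t, t⟩⟩.
[[plex thark] glim] — [plex thark] of type ⟨t, ⟨t, t⟩⟩ combines with glim of type t: type ⟨t, t⟩.
[clud kiv] — kiv of type ⟨t, t⟩ combines with clud of type t: type t.
[[[plex thark] glim] [clud kiv]] — [[plex thark] glim] of type ⟨t, t⟩ combines with [clud kiv] of type t: type t.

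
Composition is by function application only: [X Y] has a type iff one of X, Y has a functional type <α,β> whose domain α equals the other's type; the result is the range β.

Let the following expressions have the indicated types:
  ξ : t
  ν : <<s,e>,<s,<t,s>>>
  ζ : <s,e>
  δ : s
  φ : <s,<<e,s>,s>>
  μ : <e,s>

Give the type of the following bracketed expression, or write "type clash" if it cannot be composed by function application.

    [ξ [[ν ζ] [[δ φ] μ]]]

s

[ν ζ]: <<s,e>,<s,<t,s>>> applied to <s,e> yields <s,<t,s>>.
[δ φ]: <s,<<e,s>,s>> applied to s yields <<e,s>,s>.
[[δ φ] μ]: <<e,s>,s> applied to <e,s> yields s.
[[ν ζ] [[δ φ] μ]]: <s,<t,s>> applied to s yields <t,s>.
[ξ [[ν ζ] [[δ φ] μ]]]: <t,s> applied to t yields s.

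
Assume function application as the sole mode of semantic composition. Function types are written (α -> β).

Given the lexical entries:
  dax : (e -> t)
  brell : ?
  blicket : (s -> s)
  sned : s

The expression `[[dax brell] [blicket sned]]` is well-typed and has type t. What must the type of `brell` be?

For [[dax brell] [blicket sned]] to have type t with [blicket sned] of type s, [dax brell] must be the function: [dax brell] : (s -> t).
For [dax brell] to have type (s -> t) with dax of type (e -> t), brell must be the function: brell : ((e -> t) -> (s -> t)).

((e -> t) -> (s -> t))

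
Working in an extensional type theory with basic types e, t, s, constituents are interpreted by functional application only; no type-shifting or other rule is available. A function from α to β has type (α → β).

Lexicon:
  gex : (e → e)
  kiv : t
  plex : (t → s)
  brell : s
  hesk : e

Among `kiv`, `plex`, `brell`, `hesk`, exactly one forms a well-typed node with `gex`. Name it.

hesk

kiv : t — does not combine with gex.
plex : (t → s) — does not combine with gex.
brell : s — does not combine with gex.
hesk — combines: gex : (e → e) takes hesk : e as argument, giving e.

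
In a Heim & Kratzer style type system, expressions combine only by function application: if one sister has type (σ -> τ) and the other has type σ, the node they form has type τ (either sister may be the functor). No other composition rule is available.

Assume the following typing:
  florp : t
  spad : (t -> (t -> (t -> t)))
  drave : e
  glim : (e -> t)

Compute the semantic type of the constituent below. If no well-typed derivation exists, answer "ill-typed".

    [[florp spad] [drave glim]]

[florp spad]: functor spad : (t -> (t -> (t -> t))), argument florp : t; result (t -> (t -> t)).
[drave glim]: functor glim : (e -> t), argument drave : e; result t.
[[florp spad] [drave glim]]: functor [florp spad] : (t -> (t -> t)), argument [drave glim] : t; result (t -> t).

(t -> t)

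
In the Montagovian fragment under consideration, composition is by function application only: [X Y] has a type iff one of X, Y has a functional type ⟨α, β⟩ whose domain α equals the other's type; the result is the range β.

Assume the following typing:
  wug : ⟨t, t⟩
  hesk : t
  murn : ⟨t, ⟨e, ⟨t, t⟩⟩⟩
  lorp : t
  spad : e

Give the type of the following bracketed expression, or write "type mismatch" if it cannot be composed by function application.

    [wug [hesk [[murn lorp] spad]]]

t

[murn lorp] — murn of type ⟨t, ⟨e, ⟨t, t⟩⟩⟩ combines with lorp of type t: type ⟨e, ⟨t, t⟩⟩.
[[murn lorp] spad] — [murn lorp] of type ⟨e, ⟨t, t⟩⟩ combines with spad of type e: type ⟨t, t⟩.
[hesk [[murn lorp] spad]] — [[murn lorp] spad] of type ⟨t, t⟩ combines with hesk of type t: type t.
[wug [hesk [[murn lorp] spad]]] — wug of type ⟨t, t⟩ combines with [hesk [[murn lorp] spad]] of type t: type t.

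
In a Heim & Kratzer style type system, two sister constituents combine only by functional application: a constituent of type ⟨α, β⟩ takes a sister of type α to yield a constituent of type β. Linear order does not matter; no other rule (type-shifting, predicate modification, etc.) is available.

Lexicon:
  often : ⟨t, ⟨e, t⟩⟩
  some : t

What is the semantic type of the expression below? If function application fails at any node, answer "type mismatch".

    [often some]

[often some] — often of type ⟨t, ⟨e, t⟩⟩ combines with some of type t: type ⟨e, t⟩.

⟨e, t⟩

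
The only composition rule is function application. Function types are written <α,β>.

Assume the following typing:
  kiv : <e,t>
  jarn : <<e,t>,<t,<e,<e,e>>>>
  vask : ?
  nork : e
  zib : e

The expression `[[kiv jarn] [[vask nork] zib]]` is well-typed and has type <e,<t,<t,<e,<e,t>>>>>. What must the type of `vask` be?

<e,<e,<<t,<e,<e,e>>>,<e,<t,<t,<e,<e,t>>>>>>>>

[[kiv jarn] [[vask nork] zib]] must have type <e,<t,<t,<e,<e,t>>>>>. The sister [kiv jarn] has type <t,<e,<e,e>>>; that is not a function onto <e,<t,<t,<e,<e,t>>>>>, so [[vask nork] zib] must be the functor, of type <<t,<e,<e,e>>>,<e,<t,<t,<e,<e,t>>>>>>.
[[vask nork] zib] must have type <<t,<e,<e,e>>>,<e,<t,<t,<e,<e,t>>>>>>. The sister zib has type e; that is not a function onto <<t,<e,<e,e>>>,<e,<t,<t,<e,<e,t>>>>>>, so [vask nork] must be the functor, of type <e,<<t,<e,<e,e>>>,<e,<t,<t,<e,<e,t>>>>>>>.
[vask nork] must have type <e,<<t,<e,<e,e>>>,<e,<t,<t,<e,<e,t>>>>>>>. The sister nork has type e; that is not a function onto <e,<<t,<e,<e,e>>>,<e,<t,<t,<e,<e,t>>>>>>>, so vask must be the functor, of type <e,<e,<<t,<e,<e,e>>>,<e,<t,<t,<e,<e,t>>>>>>>>.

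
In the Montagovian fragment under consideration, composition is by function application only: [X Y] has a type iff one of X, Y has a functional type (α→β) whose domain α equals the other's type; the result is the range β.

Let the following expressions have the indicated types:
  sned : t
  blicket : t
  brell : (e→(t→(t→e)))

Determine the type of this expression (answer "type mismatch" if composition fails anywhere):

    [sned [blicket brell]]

At [blicket brell]: neither t nor (e→(t→(t→e))) can take the other as argument; the node is ill-typed.

type mismatch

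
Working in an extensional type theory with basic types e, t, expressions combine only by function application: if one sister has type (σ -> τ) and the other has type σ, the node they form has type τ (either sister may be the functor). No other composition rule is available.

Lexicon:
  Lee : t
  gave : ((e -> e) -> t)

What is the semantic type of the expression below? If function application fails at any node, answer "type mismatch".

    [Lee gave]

type mismatch

[Lee gave]: t and ((e -> e) -> t) cannot combine by function application — type clash.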